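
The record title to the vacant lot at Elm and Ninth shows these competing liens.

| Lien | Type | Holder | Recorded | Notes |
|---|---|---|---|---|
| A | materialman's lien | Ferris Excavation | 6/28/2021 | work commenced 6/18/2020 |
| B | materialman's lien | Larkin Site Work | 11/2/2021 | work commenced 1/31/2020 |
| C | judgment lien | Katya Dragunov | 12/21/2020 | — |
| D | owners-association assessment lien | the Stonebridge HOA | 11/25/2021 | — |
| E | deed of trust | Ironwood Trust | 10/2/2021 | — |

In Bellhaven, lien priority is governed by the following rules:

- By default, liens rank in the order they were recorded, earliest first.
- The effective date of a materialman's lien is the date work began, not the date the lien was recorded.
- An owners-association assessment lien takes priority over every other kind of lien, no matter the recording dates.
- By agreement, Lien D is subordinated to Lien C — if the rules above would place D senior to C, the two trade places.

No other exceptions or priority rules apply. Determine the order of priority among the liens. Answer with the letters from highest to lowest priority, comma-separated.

C, B, A, D, E

Effective dates after the stated exceptions: A's effective date is 6/18/2020, when work began; B relates back to 1/31/2020 (work commenced).
D is an owners-association assessment lien, so it outranks all other liens regardless of date.
Remaining liens by effective date: B (1/31/2020), A (6/18/2020), C (12/21/2020), E (10/2/2021).
D is senior to C before the subordination, so the two trade places.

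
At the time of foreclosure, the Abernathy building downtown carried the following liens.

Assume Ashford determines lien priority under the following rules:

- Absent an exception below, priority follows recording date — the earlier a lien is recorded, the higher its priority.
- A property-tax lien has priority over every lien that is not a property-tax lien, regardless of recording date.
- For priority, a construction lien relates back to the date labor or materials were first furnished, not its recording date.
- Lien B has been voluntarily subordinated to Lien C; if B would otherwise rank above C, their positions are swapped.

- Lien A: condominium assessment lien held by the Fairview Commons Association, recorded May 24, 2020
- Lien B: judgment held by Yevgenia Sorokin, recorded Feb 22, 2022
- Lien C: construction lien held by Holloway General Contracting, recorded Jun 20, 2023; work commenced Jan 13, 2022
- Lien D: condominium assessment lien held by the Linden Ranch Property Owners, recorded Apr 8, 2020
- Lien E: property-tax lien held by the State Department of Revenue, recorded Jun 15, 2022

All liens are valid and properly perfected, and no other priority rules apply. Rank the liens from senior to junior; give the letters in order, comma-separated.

Adjusting effective dates: C relates back to Jan 13, 2022 (work commenced).
As a property-tax lien, E is senior to every other lien.
The other liens, earliest effective date first: D (Apr 8, 2020), A (May 24, 2020), C (Jan 13, 2022), B (Feb 22, 2022).
B is already junior to C, so the subordination agreement changes nothing.

E, D, A, C, B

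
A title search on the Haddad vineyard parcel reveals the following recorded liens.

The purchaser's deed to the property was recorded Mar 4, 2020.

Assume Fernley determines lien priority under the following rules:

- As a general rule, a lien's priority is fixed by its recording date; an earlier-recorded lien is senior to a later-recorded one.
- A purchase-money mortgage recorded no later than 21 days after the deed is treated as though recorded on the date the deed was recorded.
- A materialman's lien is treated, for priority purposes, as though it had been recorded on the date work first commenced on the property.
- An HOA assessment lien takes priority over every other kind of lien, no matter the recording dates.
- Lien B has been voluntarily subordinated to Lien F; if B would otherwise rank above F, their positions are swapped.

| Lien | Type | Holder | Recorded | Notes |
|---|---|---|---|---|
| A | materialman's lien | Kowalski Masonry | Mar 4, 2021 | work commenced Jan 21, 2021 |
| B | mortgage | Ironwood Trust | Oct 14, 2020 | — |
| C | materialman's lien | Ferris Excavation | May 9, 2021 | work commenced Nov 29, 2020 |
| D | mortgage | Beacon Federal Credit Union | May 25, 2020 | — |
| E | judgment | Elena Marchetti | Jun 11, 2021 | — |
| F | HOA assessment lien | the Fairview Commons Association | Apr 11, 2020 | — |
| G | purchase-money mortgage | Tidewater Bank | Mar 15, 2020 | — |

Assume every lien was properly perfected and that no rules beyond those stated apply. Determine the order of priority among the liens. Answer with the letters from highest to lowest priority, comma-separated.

First, effective dates: A relates back to Jan 21, 2021 (work commenced); C is treated as recorded Nov 29, 2020, the work-commencement date; G relates back to the deed date Mar 4, 2020.
F is an HOA assessment lien and takes priority over every other lien.
Ordering the rest by effective date: G (Mar 4, 2020), D (May 25, 2020), B (Oct 14, 2020), C (Nov 29, 2020), A (Jan 21, 2021), E (Jun 11, 2021).
B is already junior to F, so the subordination agreement changes nothing.

F, G, D, B, C, A, E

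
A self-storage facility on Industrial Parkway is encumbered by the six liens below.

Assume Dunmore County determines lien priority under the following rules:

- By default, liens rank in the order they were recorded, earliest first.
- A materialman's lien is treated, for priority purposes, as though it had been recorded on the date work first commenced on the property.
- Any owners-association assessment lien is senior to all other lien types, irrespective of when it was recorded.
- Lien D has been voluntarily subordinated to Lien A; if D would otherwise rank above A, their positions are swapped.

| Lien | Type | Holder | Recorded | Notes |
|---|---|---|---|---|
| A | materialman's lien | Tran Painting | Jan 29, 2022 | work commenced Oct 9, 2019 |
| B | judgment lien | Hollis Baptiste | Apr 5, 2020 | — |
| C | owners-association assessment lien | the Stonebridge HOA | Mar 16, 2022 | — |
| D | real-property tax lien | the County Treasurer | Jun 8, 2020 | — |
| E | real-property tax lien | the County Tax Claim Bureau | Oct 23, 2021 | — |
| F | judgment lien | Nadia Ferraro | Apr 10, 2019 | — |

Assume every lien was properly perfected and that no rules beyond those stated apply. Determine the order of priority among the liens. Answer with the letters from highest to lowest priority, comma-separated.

C, F, A, B, D, E

Effective dates after the stated exceptions: A's effective date is Oct 9, 2019, when work began.
As an owners-association assessment lien, C is senior to every other lien.
Among the remaining liens, by effective date: F (Apr 10, 2019), A (Oct 9, 2019), B (Apr 5, 2020), D (Jun 8, 2020), E (Oct 23, 2021).
D is already junior to A, so the subordination agreement changes nothing.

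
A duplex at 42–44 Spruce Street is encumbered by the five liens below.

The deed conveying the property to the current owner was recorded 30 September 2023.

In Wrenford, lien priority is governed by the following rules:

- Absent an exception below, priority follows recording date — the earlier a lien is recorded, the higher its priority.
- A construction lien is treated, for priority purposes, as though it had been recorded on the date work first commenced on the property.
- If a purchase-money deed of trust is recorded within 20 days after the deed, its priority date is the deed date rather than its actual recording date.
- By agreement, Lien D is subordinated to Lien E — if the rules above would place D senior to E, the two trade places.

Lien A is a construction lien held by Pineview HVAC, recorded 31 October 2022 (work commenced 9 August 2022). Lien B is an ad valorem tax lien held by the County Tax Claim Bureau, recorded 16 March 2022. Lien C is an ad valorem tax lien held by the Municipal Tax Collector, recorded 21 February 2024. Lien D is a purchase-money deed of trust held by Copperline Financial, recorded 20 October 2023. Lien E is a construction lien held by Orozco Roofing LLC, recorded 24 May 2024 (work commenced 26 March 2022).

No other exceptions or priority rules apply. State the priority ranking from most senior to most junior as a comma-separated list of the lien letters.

Effective dates after the stated exceptions: A's effective date is 9 August 2022, when work began; D was recorded within the 20-day window, so its effective date is the deed date 30 September 2023; E's effective date is 26 March 2022, when work began.
Ordering by effective date: B (16 March 2022), E (26 March 2022), A (9 August 2022), D (30 September 2023), C (21 February 2024).
D already ranks below E; the subordination has no effect.

B, E, A, D, C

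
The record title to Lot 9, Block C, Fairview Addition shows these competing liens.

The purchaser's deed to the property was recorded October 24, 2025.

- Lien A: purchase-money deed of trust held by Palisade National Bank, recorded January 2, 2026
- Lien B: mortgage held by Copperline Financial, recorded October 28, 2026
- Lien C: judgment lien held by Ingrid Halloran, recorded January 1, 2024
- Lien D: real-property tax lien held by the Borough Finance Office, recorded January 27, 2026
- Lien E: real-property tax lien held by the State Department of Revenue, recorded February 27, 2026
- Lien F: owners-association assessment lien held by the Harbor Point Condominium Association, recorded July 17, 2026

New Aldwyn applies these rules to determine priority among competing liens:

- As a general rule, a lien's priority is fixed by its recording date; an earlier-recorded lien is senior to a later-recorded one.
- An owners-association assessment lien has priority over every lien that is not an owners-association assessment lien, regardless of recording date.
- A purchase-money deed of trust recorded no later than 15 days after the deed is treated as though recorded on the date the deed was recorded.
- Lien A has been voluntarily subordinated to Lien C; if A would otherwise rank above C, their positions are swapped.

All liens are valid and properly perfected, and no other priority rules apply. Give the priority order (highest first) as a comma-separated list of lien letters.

Effective dates after the stated exceptions: A missed the 15-day window (70 days after the deed), so its recording date stands.
F, as an owners-association assessment lien, has superpriority and ranks first.
Remaining liens by effective date: C (January 1, 2024), A (January 2, 2026), D (January 27, 2026), E (February 27, 2026), B (October 28, 2026).
A is already junior to C, so the subordination agreement changes nothing.

F, C, A, D, E, B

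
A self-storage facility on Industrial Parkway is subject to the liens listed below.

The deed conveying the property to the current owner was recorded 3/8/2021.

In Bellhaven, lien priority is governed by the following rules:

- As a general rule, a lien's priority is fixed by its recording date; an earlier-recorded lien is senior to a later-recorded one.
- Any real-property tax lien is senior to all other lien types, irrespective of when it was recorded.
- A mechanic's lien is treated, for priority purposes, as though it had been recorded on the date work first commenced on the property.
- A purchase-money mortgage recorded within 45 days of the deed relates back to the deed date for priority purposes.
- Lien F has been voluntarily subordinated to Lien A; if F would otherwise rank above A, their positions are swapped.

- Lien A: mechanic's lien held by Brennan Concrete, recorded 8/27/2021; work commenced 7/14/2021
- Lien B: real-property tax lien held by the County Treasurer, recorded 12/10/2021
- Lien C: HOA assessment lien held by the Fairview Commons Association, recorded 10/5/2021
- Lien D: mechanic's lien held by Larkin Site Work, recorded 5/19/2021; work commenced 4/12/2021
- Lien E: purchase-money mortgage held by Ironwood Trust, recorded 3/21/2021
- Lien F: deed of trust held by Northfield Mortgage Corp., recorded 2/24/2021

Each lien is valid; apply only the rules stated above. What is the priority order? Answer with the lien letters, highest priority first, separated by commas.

B, A, E, D, F, C

Effective dates after the stated exceptions: A relates back to 7/14/2021 (work commenced); D is treated as recorded 4/12/2021, the work-commencement date; E was recorded within the 45-day window, so its effective date is the deed date 3/8/2021.
B is a real-property tax lien and takes priority over every other lien.
Ordering the rest by effective date: F (2/24/2021), E (3/8/2021), D (4/12/2021), A (7/14/2021), C (10/5/2021).
F is senior to A before the subordination, so the two trade places.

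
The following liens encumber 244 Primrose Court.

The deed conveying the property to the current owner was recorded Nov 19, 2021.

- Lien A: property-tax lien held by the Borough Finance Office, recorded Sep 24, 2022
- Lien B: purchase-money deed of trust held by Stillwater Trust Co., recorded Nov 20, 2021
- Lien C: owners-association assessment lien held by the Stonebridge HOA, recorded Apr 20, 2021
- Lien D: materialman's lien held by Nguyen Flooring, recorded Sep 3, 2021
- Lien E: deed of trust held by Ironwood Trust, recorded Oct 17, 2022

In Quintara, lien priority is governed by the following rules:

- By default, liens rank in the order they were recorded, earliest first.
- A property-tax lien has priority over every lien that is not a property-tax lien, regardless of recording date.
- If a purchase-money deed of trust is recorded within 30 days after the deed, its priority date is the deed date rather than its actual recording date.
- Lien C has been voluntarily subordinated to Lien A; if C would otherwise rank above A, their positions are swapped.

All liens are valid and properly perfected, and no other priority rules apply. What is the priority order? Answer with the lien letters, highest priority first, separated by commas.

A, C, D, B, E

Adjusting effective dates: B's effective date is the deed date, Nov 19, 2021.
A is a property-tax lien, so it outranks all other liens regardless of date.
Among the remaining liens, by effective date: C (Apr 20, 2021), D (Sep 3, 2021), B (Nov 19, 2021), E (Oct 17, 2022).
C already ranks below A; the subordination has no effect.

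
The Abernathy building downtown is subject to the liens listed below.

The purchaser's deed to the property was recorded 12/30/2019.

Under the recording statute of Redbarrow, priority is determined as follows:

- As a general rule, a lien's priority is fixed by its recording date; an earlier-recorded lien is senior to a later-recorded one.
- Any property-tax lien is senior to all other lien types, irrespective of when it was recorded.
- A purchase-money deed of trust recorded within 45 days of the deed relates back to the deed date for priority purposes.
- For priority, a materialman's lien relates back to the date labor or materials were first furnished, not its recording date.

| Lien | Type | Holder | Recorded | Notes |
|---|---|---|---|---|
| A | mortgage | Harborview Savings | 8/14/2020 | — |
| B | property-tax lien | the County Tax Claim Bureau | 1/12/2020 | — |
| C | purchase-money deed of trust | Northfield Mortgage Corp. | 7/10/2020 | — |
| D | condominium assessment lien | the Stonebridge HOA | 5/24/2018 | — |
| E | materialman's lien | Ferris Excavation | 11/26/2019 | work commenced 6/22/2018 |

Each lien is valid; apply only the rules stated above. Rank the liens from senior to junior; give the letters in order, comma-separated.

B, D, E, C, A

Effective dates after the stated exceptions: C was recorded 193 days after the deed, outside the 45-day window, so it keeps its recording date; E relates back to 6/22/2018 (work commenced).
B, as a property-tax lien, has superpriority and ranks first.
Ordering the rest by effective date: D (5/24/2018), E (6/22/2018), C (7/10/2020), A (8/14/2020).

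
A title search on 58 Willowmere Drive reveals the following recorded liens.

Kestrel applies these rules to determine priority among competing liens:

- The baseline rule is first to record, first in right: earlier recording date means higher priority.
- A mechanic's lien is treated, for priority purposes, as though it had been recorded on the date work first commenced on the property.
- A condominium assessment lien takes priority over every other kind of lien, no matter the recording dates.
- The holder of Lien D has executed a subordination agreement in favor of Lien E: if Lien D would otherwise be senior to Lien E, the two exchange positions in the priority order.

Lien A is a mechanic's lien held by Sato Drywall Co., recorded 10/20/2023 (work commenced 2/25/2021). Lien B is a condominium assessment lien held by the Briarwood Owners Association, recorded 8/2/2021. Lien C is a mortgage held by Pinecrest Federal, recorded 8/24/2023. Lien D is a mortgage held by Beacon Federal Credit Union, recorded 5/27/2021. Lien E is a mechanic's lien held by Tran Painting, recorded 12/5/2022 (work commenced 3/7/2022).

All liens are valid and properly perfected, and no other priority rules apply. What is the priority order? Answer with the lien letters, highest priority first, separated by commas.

Adjusting effective dates: A relates back to 2/25/2021 (work commenced); E's effective date is 3/7/2022, when work began.
B is a condominium assessment lien, so it outranks all other liens regardless of date.
The other liens, earliest effective date first: A (2/25/2021), D (5/27/2021), E (3/7/2022), C (8/24/2023).
D is senior to E before the subordination, so the two trade places.

B, A, E, D, C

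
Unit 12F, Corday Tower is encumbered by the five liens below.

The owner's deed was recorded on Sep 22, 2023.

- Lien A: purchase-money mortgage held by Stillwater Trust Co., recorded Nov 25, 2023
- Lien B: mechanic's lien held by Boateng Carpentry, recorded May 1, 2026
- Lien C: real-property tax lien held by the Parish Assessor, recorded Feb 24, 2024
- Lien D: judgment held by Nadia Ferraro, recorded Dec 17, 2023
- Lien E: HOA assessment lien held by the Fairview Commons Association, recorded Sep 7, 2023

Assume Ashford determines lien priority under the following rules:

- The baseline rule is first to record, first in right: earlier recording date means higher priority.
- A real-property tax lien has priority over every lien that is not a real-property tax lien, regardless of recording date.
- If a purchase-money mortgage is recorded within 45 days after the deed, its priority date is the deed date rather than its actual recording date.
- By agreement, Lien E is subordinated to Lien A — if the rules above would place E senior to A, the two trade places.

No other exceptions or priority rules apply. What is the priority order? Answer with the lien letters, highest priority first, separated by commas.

Effective dates: A missed the 45-day window (64 days after the deed), so its recording date stands.
As a real-property tax lien, C is senior to every other lien.
Among the remaining liens, by effective date: E (Sep 7, 2023), A (Nov 25, 2023), D (Dec 17, 2023), B (May 1, 2026).
Because E would otherwise rank above A, the subordination swaps them.

C, A, E, D, B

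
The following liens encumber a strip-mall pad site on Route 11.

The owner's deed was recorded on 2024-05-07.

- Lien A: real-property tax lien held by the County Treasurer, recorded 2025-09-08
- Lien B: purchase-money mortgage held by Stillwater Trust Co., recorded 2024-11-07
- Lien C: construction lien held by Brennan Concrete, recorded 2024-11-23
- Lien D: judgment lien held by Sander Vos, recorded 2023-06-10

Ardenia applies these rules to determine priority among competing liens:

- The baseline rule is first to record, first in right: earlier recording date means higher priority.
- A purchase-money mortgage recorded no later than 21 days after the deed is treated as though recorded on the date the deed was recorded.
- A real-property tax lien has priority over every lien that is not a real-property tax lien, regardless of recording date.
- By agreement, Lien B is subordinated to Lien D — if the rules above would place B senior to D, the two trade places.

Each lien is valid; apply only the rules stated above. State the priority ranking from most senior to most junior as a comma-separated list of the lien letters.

First, effective dates: B was recorded 184 days after the deed, outside the 21-day window, so it keeps its recording date.
A, as a real-property tax lien, has superpriority and ranks first.
Among the remaining liens, by effective date: D (2023-06-10), B (2024-11-07), C (2024-11-23).
B is already junior to D, so the subordination agreement changes nothing.

A, D, B, C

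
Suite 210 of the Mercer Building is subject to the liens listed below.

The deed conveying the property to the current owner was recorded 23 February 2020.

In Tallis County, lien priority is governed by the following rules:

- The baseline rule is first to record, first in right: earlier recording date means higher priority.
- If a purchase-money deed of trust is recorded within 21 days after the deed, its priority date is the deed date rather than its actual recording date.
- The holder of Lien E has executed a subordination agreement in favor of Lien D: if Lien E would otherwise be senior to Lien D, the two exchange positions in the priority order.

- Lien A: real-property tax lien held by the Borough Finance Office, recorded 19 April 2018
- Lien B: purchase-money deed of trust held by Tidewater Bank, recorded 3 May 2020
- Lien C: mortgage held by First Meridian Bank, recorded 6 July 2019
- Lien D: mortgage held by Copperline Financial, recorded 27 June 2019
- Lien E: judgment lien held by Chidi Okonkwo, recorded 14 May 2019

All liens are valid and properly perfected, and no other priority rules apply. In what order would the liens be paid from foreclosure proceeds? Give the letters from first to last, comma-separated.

Effective dates after the stated exceptions: B was recorded 70 days after the deed, outside the 21-day window, so it keeps its recording date.
Ordering by effective date: A (19 April 2018), E (14 May 2019), D (27 June 2019), C (6 July 2019), B (3 May 2020).
E would otherwise be senior to D, so under the subordination agreement E and D exchange positions.

A, D, E, C, B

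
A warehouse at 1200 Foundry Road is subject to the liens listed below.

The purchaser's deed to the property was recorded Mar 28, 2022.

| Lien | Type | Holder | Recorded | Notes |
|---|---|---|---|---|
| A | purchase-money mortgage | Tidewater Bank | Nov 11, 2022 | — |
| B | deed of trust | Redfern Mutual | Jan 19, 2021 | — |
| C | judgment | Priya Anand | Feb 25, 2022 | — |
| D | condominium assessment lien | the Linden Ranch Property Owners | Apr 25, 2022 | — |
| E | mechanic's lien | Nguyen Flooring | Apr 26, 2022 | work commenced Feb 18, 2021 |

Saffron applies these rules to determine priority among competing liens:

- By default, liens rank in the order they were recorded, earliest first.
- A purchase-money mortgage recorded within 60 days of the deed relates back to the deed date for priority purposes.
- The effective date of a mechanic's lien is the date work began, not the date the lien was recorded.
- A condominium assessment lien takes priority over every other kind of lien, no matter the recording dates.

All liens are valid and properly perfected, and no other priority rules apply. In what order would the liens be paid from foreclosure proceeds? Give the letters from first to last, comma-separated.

D, B, E, C, A

Effective dates after the stated exceptions: A was recorded 228 days after the deed — beyond 60 days — so no relation-back applies; E's effective date is Feb 18, 2021, when work began.
As a condominium assessment lien, D is senior to every other lien.
Ordering the rest by effective date: B (Jan 19, 2021), E (Feb 18, 2021), C (Feb 25, 2022), A (Nov 11, 2022).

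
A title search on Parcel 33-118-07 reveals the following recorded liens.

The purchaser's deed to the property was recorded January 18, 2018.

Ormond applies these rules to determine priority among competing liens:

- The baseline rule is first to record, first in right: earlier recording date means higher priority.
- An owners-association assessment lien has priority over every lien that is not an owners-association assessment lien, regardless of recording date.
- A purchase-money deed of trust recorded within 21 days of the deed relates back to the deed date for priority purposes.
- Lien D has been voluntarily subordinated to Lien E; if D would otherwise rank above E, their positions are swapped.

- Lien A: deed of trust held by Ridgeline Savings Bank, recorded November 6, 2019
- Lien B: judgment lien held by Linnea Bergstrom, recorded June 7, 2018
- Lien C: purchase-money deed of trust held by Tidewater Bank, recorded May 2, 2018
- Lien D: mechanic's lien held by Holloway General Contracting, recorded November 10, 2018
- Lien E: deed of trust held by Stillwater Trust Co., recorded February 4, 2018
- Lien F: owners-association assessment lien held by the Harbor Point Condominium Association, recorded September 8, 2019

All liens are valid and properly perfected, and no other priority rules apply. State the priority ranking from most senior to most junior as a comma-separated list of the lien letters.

Adjusting effective dates: C missed the 21-day window (104 days after the deed), so its recording date stands.
F, as an owners-association assessment lien, has superpriority and ranks first.
Among the remaining liens, by effective date: E (February 4, 2018), C (May 2, 2018), B (June 7, 2018), D (November 10, 2018), A (November 6, 2019).
D is already junior to E, so the subordination agreement changes nothing.

F, E, C, B, D, A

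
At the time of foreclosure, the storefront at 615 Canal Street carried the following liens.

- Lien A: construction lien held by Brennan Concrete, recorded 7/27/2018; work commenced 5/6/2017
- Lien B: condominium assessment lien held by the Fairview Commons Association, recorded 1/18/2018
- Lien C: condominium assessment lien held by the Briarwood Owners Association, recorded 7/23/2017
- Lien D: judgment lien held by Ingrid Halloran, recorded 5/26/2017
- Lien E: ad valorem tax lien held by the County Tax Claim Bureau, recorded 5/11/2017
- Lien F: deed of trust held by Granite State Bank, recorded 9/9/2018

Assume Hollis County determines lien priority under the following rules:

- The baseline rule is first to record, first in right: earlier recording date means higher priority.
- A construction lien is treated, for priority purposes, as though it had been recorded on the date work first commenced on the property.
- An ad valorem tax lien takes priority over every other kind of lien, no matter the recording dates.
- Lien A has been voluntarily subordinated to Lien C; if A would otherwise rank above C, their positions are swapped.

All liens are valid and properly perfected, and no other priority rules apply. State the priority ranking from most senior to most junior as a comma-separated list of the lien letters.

Adjusting effective dates: A's effective date is 5/6/2017, when work began.
E is an ad valorem tax lien, so it outranks all other liens regardless of date.
Among the remaining liens, by effective date: A (5/6/2017), D (5/26/2017), C (7/23/2017), B (1/18/2018), F (9/9/2018).
Because A would otherwise rank above C, the subordination swaps them.

E, C, D, A, B, F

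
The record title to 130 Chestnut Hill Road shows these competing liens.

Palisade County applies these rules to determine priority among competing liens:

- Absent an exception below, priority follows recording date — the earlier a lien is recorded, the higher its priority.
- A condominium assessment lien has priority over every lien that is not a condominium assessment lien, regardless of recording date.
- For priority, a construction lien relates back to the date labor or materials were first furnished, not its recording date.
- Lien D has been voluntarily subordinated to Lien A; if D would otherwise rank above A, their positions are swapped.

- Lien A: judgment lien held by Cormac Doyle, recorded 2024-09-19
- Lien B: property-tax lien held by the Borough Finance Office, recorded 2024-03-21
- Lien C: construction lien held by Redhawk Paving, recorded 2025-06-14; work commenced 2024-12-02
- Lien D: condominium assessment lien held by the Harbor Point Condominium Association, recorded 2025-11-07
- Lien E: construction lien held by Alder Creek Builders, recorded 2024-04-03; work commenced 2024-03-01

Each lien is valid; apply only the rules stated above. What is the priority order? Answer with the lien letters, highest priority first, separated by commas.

A, E, B, D, C

First, effective dates: C's effective date is 2024-12-02, when work began; E relates back to 2024-03-01 (work commenced).
As a condominium assessment lien, D is senior to every other lien.
Ordering the rest by effective date: E (2024-03-01), B (2024-03-21), A (2024-09-19), C (2024-12-02).
Because D would otherwise rank above A, the subordination swaps them.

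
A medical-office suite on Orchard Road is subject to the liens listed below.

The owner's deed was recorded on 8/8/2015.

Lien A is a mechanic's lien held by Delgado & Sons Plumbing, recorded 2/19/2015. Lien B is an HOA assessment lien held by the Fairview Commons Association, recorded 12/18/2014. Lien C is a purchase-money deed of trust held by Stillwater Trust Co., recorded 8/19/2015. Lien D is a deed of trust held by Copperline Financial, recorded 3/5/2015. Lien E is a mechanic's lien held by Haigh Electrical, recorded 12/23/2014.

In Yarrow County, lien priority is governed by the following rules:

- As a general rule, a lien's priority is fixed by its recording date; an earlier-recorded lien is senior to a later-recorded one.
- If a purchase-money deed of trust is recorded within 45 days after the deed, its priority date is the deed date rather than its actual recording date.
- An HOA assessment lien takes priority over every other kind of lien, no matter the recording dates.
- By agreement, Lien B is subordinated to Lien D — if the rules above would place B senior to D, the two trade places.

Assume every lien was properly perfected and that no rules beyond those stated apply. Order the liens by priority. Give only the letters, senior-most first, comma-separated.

D, E, A, B, C

Effective dates after the stated exceptions: C relates back to the deed date 8/8/2015.
B, as an HOA assessment lien, has superpriority and ranks first.
Remaining liens by effective date: E (12/23/2014), A (2/19/2015), D (3/5/2015), C (8/8/2015).
The subordination applies — B was senior to D — so B and D swap.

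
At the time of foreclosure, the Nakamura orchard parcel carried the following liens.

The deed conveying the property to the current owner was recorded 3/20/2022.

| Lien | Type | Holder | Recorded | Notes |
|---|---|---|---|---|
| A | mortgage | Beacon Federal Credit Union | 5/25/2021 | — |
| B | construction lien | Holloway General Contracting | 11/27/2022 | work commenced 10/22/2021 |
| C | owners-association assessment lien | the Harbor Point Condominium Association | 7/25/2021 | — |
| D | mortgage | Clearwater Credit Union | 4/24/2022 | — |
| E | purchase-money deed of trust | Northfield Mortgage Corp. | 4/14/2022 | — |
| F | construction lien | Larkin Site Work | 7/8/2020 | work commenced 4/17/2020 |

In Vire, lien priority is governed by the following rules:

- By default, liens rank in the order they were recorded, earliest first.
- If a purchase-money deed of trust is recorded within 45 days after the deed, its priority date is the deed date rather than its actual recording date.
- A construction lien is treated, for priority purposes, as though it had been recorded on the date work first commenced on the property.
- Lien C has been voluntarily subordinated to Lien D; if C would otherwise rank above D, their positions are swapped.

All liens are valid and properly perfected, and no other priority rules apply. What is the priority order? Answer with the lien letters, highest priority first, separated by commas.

Effective dates: B's effective date is 10/22/2021, when work began; E was recorded within the 45-day window, so its effective date is the deed date 3/20/2022; F's effective date is 4/17/2020, when work began.
Sorted by effective date: F (4/17/2020), A (5/25/2021), C (7/25/2021), B (10/22/2021), E (3/20/2022), D (4/24/2022).
C would otherwise be senior to D, so under the subordination agreement C and D exchange positions.

F, A, D, B, E, C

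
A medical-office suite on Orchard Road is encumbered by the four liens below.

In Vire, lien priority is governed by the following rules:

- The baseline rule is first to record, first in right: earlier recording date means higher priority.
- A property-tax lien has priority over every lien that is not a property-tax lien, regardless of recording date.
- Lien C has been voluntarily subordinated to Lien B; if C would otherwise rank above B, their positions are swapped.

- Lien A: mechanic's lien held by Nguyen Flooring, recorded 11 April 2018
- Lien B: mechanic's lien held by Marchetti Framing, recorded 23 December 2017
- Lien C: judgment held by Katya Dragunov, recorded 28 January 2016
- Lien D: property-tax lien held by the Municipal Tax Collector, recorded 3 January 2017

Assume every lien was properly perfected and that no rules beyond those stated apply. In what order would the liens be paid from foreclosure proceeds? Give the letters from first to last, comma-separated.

D, as a property-tax lien, has superpriority and ranks first.
Remaining liens by effective date: C (28 January 2016), B (23 December 2017), A (11 April 2018).
C would otherwise be senior to B, so under the subordination agreement C and B exchange positions.

D, B, C, A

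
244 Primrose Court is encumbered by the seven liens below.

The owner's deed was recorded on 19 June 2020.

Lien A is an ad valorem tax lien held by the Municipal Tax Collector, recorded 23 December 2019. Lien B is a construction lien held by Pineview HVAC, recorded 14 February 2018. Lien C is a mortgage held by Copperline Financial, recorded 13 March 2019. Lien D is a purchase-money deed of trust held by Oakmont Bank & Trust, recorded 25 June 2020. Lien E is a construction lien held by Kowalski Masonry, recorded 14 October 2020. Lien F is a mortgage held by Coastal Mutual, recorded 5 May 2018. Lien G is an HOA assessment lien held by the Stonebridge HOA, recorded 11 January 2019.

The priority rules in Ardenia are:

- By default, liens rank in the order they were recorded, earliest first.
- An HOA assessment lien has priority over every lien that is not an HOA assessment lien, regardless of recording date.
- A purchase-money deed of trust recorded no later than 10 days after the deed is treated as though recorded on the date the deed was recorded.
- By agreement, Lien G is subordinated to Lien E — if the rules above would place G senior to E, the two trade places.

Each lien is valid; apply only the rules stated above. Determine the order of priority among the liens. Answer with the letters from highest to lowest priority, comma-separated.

First, effective dates: D relates back to the deed date 19 June 2020.
As an HOA assessment lien, G is senior to every other lien.
Remaining liens by effective date: B (14 February 2018), F (5 May 2018), C (13 March 2019), A (23 December 2019), D (19 June 2020), E (14 October 2020).
Because G would otherwise rank above E, the subordination swaps them.

E, B, F, C, A, D, G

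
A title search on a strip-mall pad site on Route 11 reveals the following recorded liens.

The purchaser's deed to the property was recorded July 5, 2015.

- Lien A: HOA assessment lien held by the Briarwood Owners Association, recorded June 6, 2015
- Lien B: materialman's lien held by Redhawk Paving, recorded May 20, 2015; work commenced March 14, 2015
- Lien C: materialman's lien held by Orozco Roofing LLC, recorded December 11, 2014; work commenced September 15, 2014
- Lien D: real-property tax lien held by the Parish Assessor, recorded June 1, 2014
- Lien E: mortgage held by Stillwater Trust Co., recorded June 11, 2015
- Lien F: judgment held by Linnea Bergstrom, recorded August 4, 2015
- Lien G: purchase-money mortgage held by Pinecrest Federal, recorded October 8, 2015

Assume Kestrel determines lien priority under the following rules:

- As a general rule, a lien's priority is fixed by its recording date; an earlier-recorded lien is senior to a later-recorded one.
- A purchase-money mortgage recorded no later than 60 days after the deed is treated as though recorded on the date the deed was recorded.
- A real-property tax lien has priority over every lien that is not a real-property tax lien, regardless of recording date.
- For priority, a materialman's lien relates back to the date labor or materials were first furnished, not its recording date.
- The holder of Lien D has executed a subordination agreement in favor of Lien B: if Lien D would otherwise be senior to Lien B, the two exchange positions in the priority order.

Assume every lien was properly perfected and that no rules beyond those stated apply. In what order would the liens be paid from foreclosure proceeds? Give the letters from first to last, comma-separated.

Effective dates after the stated exceptions: B's effective date is March 14, 2015, when work began; C relates back to September 15, 2014 (work commenced); G was recorded 95 days after the deed — beyond 60 days — so no relation-back applies.
D, as a real-property tax lien, has superpriority and ranks first.
The other liens, earliest effective date first: C (September 15, 2014), B (March 14, 2015), A (June 6, 2015), E (June 11, 2015), F (August 4, 2015), G (October 8, 2015).
D is senior to B before the subordination, so the two trade places.

B, C, D, A, E, F, G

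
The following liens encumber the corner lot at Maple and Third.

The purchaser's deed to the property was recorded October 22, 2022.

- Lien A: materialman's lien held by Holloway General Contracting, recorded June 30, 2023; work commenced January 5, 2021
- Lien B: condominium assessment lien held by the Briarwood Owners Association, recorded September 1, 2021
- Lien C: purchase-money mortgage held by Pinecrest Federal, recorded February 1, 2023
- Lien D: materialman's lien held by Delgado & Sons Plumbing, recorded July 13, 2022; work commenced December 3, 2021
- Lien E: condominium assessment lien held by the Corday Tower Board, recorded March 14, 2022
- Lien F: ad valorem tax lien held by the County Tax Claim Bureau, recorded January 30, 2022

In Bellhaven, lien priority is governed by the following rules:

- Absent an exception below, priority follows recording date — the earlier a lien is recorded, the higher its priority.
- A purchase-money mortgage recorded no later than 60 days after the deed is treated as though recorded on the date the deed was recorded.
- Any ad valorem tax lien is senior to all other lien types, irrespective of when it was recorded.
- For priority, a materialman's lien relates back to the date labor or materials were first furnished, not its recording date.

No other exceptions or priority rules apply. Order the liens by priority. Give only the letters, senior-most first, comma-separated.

F, A, B, D, E, C

First, effective dates: A relates back to January 5, 2021 (work commenced); C was recorded 102 days after the deed — beyond 60 days — so no relation-back applies; D's effective date is December 3, 2021, when work began.
F is an ad valorem tax lien and takes priority over every other lien.
Ordering the rest by effective date: A (January 5, 2021), B (September 1, 2021), D (December 3, 2021), E (March 14, 2022), C (February 1, 2023).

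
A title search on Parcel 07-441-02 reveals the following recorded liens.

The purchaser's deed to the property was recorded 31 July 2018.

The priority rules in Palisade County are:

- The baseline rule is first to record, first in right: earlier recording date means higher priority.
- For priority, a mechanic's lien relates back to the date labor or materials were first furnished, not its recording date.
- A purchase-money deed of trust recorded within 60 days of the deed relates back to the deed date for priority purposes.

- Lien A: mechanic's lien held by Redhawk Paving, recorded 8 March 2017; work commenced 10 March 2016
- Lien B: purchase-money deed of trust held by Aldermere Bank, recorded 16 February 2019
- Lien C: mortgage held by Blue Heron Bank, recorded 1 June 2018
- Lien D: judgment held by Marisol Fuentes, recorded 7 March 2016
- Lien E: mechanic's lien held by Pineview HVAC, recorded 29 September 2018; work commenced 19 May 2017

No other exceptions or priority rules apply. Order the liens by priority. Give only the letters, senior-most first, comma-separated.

Effective dates after the stated exceptions: A is treated as recorded 10 March 2016, the work-commencement date; B was recorded 200 days after the deed — beyond 60 days — so no relation-back applies; E relates back to 19 May 2017 (work commenced).
By effective date: D (7 March 2016), A (10 March 2016), E (19 May 2017), C (1 June 2018), B (16 February 2019).

D, A, E, C, B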